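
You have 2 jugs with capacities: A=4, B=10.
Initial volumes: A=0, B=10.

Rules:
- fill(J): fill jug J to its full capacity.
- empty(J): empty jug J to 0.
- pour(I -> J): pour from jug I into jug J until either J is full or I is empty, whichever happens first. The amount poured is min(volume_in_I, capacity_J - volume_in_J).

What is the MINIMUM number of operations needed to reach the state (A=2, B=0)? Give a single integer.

BFS from (A=0, B=10). One shortest path:
  1. pour(B -> A) -> (A=4 B=6)
  2. empty(A) -> (A=0 B=6)
  3. pour(B -> A) -> (A=4 B=2)
  4. empty(A) -> (A=0 B=2)
  5. pour(B -> A) -> (A=2 B=0)
Reached target in 5 moves.

Answer: 5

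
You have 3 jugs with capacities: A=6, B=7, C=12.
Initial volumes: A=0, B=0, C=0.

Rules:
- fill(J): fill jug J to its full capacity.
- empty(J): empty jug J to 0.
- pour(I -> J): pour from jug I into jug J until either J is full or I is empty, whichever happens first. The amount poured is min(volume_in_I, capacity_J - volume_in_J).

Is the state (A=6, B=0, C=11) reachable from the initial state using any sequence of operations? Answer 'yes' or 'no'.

Answer: yes

Derivation:
BFS from (A=0, B=0, C=0):
  1. fill(A) -> (A=6 B=0 C=0)
  2. fill(C) -> (A=6 B=0 C=12)
  3. pour(A -> B) -> (A=0 B=6 C=12)
  4. fill(A) -> (A=6 B=6 C=12)
  5. pour(C -> B) -> (A=6 B=7 C=11)
  6. empty(B) -> (A=6 B=0 C=11)
Target reached → yes.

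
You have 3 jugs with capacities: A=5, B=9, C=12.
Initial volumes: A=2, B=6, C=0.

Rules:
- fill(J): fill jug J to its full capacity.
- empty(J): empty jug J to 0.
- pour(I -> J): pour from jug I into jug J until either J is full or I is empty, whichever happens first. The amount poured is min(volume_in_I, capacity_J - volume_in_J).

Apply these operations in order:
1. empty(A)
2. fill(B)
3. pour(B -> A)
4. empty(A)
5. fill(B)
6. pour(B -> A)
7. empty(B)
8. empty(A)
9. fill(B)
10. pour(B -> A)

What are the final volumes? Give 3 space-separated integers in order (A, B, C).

Step 1: empty(A) -> (A=0 B=6 C=0)
Step 2: fill(B) -> (A=0 B=9 C=0)
Step 3: pour(B -> A) -> (A=5 B=4 C=0)
Step 4: empty(A) -> (A=0 B=4 C=0)
Step 5: fill(B) -> (A=0 B=9 C=0)
Step 6: pour(B -> A) -> (A=5 B=4 C=0)
Step 7: empty(B) -> (A=5 B=0 C=0)
Step 8: empty(A) -> (A=0 B=0 C=0)
Step 9: fill(B) -> (A=0 B=9 C=0)
Step 10: pour(B -> A) -> (A=5 B=4 C=0)

Answer: 5 4 0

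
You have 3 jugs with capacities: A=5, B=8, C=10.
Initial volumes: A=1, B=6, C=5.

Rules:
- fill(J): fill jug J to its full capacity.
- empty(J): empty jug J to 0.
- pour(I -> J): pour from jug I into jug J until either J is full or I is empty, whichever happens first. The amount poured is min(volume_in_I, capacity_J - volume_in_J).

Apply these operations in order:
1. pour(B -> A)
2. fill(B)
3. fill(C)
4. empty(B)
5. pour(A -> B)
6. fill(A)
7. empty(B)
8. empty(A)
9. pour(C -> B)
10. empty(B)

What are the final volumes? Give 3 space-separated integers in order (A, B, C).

Step 1: pour(B -> A) -> (A=5 B=2 C=5)
Step 2: fill(B) -> (A=5 B=8 C=5)
Step 3: fill(C) -> (A=5 B=8 C=10)
Step 4: empty(B) -> (A=5 B=0 C=10)
Step 5: pour(A -> B) -> (A=0 B=5 C=10)
Step 6: fill(A) -> (A=5 B=5 C=10)
Step 7: empty(B) -> (A=5 B=0 C=10)
Step 8: empty(A) -> (A=0 B=0 C=10)
Step 9: pour(C -> B) -> (A=0 B=8 C=2)
Step 10: empty(B) -> (A=0 B=0 C=2)

Answer: 0 0 2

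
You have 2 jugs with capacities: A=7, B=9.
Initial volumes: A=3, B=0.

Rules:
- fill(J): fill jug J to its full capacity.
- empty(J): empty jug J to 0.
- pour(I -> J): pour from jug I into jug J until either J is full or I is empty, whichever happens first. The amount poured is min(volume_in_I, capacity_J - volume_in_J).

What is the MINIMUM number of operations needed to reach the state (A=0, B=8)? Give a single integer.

BFS from (A=3, B=0). One shortest path:
  1. pour(A -> B) -> (A=0 B=3)
  2. fill(A) -> (A=7 B=3)
  3. pour(A -> B) -> (A=1 B=9)
  4. empty(B) -> (A=1 B=0)
  5. pour(A -> B) -> (A=0 B=1)
  6. fill(A) -> (A=7 B=1)
  7. pour(A -> B) -> (A=0 B=8)
Reached target in 7 moves.

Answer: 7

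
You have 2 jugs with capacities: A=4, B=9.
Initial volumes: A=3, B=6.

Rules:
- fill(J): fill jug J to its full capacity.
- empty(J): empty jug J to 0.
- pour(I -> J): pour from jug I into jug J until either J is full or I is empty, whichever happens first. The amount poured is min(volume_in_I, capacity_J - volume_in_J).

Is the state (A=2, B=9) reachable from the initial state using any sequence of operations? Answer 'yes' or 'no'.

Answer: yes

Derivation:
BFS from (A=3, B=6):
  1. empty(A) -> (A=0 B=6)
  2. pour(B -> A) -> (A=4 B=2)
  3. empty(A) -> (A=0 B=2)
  4. pour(B -> A) -> (A=2 B=0)
  5. fill(B) -> (A=2 B=9)
Target reached → yes.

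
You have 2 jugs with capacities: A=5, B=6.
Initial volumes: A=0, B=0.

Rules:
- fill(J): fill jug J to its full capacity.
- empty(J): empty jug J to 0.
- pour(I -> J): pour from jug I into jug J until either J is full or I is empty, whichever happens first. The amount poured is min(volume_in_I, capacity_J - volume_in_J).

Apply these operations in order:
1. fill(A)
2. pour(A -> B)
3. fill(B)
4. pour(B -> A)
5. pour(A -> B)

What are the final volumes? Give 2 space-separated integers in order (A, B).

Step 1: fill(A) -> (A=5 B=0)
Step 2: pour(A -> B) -> (A=0 B=5)
Step 3: fill(B) -> (A=0 B=6)
Step 4: pour(B -> A) -> (A=5 B=1)
Step 5: pour(A -> B) -> (A=0 B=6)

Answer: 0 6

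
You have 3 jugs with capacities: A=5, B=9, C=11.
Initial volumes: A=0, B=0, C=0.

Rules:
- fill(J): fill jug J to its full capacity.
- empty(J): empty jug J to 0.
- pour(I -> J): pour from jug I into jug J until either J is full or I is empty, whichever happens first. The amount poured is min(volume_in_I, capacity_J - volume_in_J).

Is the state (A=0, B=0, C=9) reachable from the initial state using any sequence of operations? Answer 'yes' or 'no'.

Answer: yes

Derivation:
BFS from (A=0, B=0, C=0):
  1. fill(B) -> (A=0 B=9 C=0)
  2. pour(B -> C) -> (A=0 B=0 C=9)
Target reached → yes.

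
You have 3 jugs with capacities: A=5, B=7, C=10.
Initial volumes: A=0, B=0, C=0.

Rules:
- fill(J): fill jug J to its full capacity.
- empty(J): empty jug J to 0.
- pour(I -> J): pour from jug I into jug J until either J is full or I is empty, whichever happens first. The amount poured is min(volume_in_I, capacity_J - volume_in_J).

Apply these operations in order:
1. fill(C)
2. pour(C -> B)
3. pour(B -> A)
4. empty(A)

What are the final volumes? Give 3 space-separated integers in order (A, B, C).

Step 1: fill(C) -> (A=0 B=0 C=10)
Step 2: pour(C -> B) -> (A=0 B=7 C=3)
Step 3: pour(B -> A) -> (A=5 B=2 C=3)
Step 4: empty(A) -> (A=0 B=2 C=3)

Answer: 0 2 3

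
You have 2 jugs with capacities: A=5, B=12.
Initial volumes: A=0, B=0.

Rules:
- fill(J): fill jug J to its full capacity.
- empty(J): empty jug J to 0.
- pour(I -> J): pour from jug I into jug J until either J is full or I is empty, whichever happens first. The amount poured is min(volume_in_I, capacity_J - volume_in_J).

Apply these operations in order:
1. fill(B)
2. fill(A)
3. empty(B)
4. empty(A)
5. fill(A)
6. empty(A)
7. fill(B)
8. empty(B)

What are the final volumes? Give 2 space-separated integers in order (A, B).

Answer: 0 0

Derivation:
Step 1: fill(B) -> (A=0 B=12)
Step 2: fill(A) -> (A=5 B=12)
Step 3: empty(B) -> (A=5 B=0)
Step 4: empty(A) -> (A=0 B=0)
Step 5: fill(A) -> (A=5 B=0)
Step 6: empty(A) -> (A=0 B=0)
Step 7: fill(B) -> (A=0 B=12)
Step 8: empty(B) -> (A=0 B=0)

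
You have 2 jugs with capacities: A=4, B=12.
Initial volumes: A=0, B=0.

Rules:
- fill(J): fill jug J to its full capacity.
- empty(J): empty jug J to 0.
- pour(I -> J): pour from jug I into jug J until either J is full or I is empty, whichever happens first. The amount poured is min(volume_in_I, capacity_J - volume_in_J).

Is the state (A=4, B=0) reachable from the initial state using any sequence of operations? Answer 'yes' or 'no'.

BFS from (A=0, B=0):
  1. fill(A) -> (A=4 B=0)
Target reached → yes.

Answer: yes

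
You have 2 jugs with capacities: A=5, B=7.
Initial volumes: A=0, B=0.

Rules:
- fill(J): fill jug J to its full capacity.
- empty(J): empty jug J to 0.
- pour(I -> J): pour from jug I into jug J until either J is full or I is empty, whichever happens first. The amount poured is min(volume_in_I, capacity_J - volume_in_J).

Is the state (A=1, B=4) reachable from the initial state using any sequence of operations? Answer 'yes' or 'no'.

Answer: no

Derivation:
BFS explored all 24 reachable states.
Reachable set includes: (0,0), (0,1), (0,2), (0,3), (0,4), (0,5), (0,6), (0,7), (1,0), (1,7), (2,0), (2,7) ...
Target (A=1, B=4) not in reachable set → no.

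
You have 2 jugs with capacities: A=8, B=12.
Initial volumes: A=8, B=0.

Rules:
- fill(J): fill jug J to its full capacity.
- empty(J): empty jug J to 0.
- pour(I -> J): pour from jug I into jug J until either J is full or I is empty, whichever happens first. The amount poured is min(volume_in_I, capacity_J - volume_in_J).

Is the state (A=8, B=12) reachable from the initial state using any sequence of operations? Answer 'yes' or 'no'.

Answer: yes

Derivation:
BFS from (A=8, B=0):
  1. fill(B) -> (A=8 B=12)
Target reached → yes.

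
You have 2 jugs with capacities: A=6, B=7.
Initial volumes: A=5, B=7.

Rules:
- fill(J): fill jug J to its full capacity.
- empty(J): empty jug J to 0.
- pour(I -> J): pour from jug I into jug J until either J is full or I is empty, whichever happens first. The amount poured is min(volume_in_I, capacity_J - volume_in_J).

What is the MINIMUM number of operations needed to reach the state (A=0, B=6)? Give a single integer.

BFS from (A=5, B=7). One shortest path:
  1. pour(B -> A) -> (A=6 B=6)
  2. empty(A) -> (A=0 B=6)
Reached target in 2 moves.

Answer: 2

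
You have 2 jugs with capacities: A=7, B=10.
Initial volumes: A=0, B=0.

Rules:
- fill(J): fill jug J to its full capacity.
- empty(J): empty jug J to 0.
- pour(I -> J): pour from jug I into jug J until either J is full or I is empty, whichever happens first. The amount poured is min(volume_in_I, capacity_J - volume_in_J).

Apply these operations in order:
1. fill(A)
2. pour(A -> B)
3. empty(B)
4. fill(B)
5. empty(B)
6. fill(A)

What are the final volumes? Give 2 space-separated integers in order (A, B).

Answer: 7 0

Derivation:
Step 1: fill(A) -> (A=7 B=0)
Step 2: pour(A -> B) -> (A=0 B=7)
Step 3: empty(B) -> (A=0 B=0)
Step 4: fill(B) -> (A=0 B=10)
Step 5: empty(B) -> (A=0 B=0)
Step 6: fill(A) -> (A=7 B=0)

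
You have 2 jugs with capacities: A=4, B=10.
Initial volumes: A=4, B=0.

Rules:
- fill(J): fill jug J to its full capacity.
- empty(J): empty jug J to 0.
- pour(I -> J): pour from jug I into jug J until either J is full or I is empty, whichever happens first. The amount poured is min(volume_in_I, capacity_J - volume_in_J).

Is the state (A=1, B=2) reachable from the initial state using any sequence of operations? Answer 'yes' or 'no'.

BFS explored all 14 reachable states.
Reachable set includes: (0,0), (0,2), (0,4), (0,6), (0,8), (0,10), (2,0), (2,10), (4,0), (4,2), (4,4), (4,6) ...
Target (A=1, B=2) not in reachable set → no.

Answer: no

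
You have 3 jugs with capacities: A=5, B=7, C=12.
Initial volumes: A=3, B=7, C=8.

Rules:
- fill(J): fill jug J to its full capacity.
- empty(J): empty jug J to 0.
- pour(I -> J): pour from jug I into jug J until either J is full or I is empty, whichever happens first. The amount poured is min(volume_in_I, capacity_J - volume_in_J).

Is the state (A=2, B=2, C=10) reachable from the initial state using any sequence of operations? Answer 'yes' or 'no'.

Answer: no

Derivation:
BFS explored all 360 reachable states.
Reachable set includes: (0,0,0), (0,0,1), (0,0,2), (0,0,3), (0,0,4), (0,0,5), (0,0,6), (0,0,7), (0,0,8), (0,0,9), (0,0,10), (0,0,11) ...
Target (A=2, B=2, C=10) not in reachable set → no.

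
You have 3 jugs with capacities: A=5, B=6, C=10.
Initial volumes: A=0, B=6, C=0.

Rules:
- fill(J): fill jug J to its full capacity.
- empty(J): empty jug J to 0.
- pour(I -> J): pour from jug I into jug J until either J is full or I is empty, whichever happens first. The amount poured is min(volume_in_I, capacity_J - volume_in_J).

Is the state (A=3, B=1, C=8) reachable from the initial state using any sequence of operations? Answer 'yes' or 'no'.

BFS explored all 282 reachable states.
Reachable set includes: (0,0,0), (0,0,1), (0,0,2), (0,0,3), (0,0,4), (0,0,5), (0,0,6), (0,0,7), (0,0,8), (0,0,9), (0,0,10), (0,1,0) ...
Target (A=3, B=1, C=8) not in reachable set → no.

Answer: no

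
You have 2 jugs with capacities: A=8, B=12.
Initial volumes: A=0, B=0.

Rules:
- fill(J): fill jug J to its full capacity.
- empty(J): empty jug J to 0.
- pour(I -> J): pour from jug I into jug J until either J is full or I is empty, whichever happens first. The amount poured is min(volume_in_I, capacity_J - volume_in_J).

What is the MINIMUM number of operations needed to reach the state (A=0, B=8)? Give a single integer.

Answer: 2

Derivation:
BFS from (A=0, B=0). One shortest path:
  1. fill(A) -> (A=8 B=0)
  2. pour(A -> B) -> (A=0 B=8)
Reached target in 2 moves.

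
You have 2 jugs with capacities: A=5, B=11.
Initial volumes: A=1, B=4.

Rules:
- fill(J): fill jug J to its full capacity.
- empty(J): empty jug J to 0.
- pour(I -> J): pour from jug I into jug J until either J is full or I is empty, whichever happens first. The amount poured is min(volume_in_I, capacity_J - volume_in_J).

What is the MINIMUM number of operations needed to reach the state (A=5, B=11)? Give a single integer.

Answer: 2

Derivation:
BFS from (A=1, B=4). One shortest path:
  1. fill(A) -> (A=5 B=4)
  2. fill(B) -> (A=5 B=11)
Reached target in 2 moves.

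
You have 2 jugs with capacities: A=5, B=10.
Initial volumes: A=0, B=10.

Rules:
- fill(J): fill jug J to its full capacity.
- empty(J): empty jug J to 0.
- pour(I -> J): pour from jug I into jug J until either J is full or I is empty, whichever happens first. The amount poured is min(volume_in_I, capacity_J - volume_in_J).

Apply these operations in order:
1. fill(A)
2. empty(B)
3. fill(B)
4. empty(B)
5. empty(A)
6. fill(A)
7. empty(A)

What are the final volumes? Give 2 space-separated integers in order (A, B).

Step 1: fill(A) -> (A=5 B=10)
Step 2: empty(B) -> (A=5 B=0)
Step 3: fill(B) -> (A=5 B=10)
Step 4: empty(B) -> (A=5 B=0)
Step 5: empty(A) -> (A=0 B=0)
Step 6: fill(A) -> (A=5 B=0)
Step 7: empty(A) -> (A=0 B=0)

Answer: 0 0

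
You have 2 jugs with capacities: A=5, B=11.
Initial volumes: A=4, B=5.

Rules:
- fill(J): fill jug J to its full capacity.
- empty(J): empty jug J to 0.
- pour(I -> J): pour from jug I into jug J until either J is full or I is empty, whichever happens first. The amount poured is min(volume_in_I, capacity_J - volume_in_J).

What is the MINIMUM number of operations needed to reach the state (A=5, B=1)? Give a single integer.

Answer: 5

Derivation:
BFS from (A=4, B=5). One shortest path:
  1. empty(A) -> (A=0 B=5)
  2. fill(B) -> (A=0 B=11)
  3. pour(B -> A) -> (A=5 B=6)
  4. empty(A) -> (A=0 B=6)
  5. pour(B -> A) -> (A=5 B=1)
Reached target in 5 moves.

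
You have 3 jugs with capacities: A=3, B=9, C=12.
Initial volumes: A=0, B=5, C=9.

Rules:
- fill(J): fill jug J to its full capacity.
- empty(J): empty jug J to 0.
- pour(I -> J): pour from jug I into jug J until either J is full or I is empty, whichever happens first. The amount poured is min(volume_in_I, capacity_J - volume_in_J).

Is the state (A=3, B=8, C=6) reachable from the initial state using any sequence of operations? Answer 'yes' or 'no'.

Answer: yes

Derivation:
BFS from (A=0, B=5, C=9):
  1. fill(A) -> (A=3 B=5 C=9)
  2. pour(A -> B) -> (A=0 B=8 C=9)
  3. pour(C -> A) -> (A=3 B=8 C=6)
Target reached → yes.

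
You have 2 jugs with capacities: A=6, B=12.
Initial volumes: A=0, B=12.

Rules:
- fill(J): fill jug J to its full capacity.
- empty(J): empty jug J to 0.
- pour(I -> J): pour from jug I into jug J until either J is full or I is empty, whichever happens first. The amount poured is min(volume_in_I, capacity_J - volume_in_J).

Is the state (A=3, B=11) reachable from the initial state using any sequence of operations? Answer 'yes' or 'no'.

Answer: no

Derivation:
BFS explored all 6 reachable states.
Reachable set includes: (0,0), (0,6), (0,12), (6,0), (6,6), (6,12)
Target (A=3, B=11) not in reachable set → no.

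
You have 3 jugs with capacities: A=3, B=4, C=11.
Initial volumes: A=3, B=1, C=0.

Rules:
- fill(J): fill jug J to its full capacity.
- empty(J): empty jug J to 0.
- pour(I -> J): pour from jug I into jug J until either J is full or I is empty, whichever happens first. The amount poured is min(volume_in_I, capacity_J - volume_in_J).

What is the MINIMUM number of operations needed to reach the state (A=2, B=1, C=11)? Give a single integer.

Answer: 6

Derivation:
BFS from (A=3, B=1, C=0). One shortest path:
  1. empty(B) -> (A=3 B=0 C=0)
  2. fill(C) -> (A=3 B=0 C=11)
  3. pour(A -> B) -> (A=0 B=3 C=11)
  4. pour(C -> A) -> (A=3 B=3 C=8)
  5. pour(A -> B) -> (A=2 B=4 C=8)
  6. pour(B -> C) -> (A=2 B=1 C=11)
Reached target in 6 moves.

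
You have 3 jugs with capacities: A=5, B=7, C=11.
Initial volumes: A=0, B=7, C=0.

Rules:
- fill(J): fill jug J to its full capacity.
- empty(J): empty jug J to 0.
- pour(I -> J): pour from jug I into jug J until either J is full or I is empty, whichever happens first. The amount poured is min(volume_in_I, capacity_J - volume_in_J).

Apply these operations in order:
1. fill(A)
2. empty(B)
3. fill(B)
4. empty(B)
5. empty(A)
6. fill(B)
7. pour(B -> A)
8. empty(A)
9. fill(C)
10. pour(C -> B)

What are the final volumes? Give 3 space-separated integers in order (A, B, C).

Step 1: fill(A) -> (A=5 B=7 C=0)
Step 2: empty(B) -> (A=5 B=0 C=0)
Step 3: fill(B) -> (A=5 B=7 C=0)
Step 4: empty(B) -> (A=5 B=0 C=0)
Step 5: empty(A) -> (A=0 B=0 C=0)
Step 6: fill(B) -> (A=0 B=7 C=0)
Step 7: pour(B -> A) -> (A=5 B=2 C=0)
Step 8: empty(A) -> (A=0 B=2 C=0)
Step 9: fill(C) -> (A=0 B=2 C=11)
Step 10: pour(C -> B) -> (A=0 B=7 C=6)

Answer: 0 7 6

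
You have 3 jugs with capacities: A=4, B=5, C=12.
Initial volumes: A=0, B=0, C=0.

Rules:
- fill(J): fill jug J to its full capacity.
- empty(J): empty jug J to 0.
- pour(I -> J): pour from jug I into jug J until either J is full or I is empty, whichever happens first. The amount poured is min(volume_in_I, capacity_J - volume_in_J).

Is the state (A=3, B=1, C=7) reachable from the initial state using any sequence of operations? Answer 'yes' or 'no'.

Answer: no

Derivation:
BFS explored all 258 reachable states.
Reachable set includes: (0,0,0), (0,0,1), (0,0,2), (0,0,3), (0,0,4), (0,0,5), (0,0,6), (0,0,7), (0,0,8), (0,0,9), (0,0,10), (0,0,11) ...
Target (A=3, B=1, C=7) not in reachable set → no.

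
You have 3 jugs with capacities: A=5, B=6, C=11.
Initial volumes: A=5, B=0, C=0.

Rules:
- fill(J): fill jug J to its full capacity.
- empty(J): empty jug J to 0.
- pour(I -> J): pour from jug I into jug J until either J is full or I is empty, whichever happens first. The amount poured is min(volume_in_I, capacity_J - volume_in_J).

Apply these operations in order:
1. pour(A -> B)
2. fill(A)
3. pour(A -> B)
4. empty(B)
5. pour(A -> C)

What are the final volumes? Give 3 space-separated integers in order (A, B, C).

Answer: 0 0 4

Derivation:
Step 1: pour(A -> B) -> (A=0 B=5 C=0)
Step 2: fill(A) -> (A=5 B=5 C=0)
Step 3: pour(A -> B) -> (A=4 B=6 C=0)
Step 4: empty(B) -> (A=4 B=0 C=0)
Step 5: pour(A -> C) -> (A=0 B=0 C=4)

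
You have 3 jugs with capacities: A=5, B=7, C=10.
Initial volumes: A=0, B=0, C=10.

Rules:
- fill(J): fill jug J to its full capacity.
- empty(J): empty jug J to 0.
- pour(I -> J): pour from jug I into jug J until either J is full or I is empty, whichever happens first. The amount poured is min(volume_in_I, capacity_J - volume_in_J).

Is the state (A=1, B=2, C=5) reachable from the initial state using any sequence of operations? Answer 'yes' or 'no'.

Answer: no

Derivation:
BFS explored all 312 reachable states.
Reachable set includes: (0,0,0), (0,0,1), (0,0,2), (0,0,3), (0,0,4), (0,0,5), (0,0,6), (0,0,7), (0,0,8), (0,0,9), (0,0,10), (0,1,0) ...
Target (A=1, B=2, C=5) not in reachable set → no.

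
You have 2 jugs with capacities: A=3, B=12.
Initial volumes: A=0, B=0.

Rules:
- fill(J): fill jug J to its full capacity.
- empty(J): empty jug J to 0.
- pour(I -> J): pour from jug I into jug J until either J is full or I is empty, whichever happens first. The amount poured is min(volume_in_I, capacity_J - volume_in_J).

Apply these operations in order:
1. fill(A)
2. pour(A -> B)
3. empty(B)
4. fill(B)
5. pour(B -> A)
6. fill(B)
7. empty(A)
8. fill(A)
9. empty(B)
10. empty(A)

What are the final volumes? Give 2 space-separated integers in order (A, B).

Answer: 0 0

Derivation:
Step 1: fill(A) -> (A=3 B=0)
Step 2: pour(A -> B) -> (A=0 B=3)
Step 3: empty(B) -> (A=0 B=0)
Step 4: fill(B) -> (A=0 B=12)
Step 5: pour(B -> A) -> (A=3 B=9)
Step 6: fill(B) -> (A=3 B=12)
Step 7: empty(A) -> (A=0 B=12)
Step 8: fill(A) -> (A=3 B=12)
Step 9: empty(B) -> (A=3 B=0)
Step 10: empty(A) -> (A=0 B=0)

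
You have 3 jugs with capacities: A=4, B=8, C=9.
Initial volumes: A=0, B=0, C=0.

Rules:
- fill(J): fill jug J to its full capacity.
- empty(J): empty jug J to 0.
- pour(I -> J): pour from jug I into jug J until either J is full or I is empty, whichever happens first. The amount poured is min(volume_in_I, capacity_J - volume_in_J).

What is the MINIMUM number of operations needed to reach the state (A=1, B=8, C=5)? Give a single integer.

BFS from (A=0, B=0, C=0). One shortest path:
  1. fill(C) -> (A=0 B=0 C=9)
  2. pour(C -> A) -> (A=4 B=0 C=5)
  3. empty(A) -> (A=0 B=0 C=5)
  4. pour(C -> B) -> (A=0 B=5 C=0)
  5. fill(C) -> (A=0 B=5 C=9)
  6. pour(C -> A) -> (A=4 B=5 C=5)
  7. pour(A -> B) -> (A=1 B=8 C=5)
Reached target in 7 moves.

Answer: 7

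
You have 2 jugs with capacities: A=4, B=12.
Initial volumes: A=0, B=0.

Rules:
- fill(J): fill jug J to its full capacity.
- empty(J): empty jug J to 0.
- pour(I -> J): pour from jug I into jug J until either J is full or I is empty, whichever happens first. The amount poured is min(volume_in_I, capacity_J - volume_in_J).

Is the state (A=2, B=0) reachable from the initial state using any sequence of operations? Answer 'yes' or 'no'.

Answer: no

Derivation:
BFS explored all 8 reachable states.
Reachable set includes: (0,0), (0,4), (0,8), (0,12), (4,0), (4,4), (4,8), (4,12)
Target (A=2, B=0) not in reachable set → no.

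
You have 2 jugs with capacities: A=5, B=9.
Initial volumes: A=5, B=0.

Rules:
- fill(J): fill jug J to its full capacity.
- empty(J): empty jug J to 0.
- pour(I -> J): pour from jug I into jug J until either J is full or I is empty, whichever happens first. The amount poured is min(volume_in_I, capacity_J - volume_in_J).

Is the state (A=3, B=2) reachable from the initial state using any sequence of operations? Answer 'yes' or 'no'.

BFS explored all 28 reachable states.
Reachable set includes: (0,0), (0,1), (0,2), (0,3), (0,4), (0,5), (0,6), (0,7), (0,8), (0,9), (1,0), (1,9) ...
Target (A=3, B=2) not in reachable set → no.

Answer: no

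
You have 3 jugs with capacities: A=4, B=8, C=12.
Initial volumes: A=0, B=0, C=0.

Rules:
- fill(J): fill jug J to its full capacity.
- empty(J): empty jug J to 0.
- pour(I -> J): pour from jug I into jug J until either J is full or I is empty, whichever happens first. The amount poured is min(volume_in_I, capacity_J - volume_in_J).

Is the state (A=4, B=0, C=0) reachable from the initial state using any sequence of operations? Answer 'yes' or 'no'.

Answer: yes

Derivation:
BFS from (A=0, B=0, C=0):
  1. fill(A) -> (A=4 B=0 C=0)
Target reached → yes.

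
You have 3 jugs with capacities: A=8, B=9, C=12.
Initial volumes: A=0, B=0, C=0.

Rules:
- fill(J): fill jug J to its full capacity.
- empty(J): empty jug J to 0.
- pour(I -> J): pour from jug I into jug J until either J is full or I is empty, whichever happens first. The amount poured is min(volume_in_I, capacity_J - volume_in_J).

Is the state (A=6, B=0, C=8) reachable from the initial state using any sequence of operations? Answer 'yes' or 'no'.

BFS from (A=0, B=0, C=0):
  1. fill(A) -> (A=8 B=0 C=0)
  2. fill(B) -> (A=8 B=9 C=0)
  3. pour(B -> C) -> (A=8 B=0 C=9)
  4. fill(B) -> (A=8 B=9 C=9)
  5. pour(B -> C) -> (A=8 B=6 C=12)
  6. empty(C) -> (A=8 B=6 C=0)
  7. pour(A -> C) -> (A=0 B=6 C=8)
  8. pour(B -> A) -> (A=6 B=0 C=8)
Target reached → yes.

Answer: yes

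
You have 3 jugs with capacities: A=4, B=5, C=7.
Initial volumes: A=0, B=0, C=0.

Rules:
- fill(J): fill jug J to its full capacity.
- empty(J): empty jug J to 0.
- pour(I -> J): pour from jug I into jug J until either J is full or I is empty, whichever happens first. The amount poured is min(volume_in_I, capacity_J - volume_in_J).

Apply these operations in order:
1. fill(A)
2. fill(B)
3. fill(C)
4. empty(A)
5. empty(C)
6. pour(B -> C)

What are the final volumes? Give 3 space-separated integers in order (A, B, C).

Answer: 0 0 5

Derivation:
Step 1: fill(A) -> (A=4 B=0 C=0)
Step 2: fill(B) -> (A=4 B=5 C=0)
Step 3: fill(C) -> (A=4 B=5 C=7)
Step 4: empty(A) -> (A=0 B=5 C=7)
Step 5: empty(C) -> (A=0 B=5 C=0)
Step 6: pour(B -> C) -> (A=0 B=0 C=5)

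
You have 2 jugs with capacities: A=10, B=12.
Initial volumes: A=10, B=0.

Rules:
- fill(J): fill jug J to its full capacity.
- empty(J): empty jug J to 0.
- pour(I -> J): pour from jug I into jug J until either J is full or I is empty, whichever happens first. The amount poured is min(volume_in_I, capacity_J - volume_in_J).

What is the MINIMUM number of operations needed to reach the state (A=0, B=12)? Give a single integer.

Answer: 2

Derivation:
BFS from (A=10, B=0). One shortest path:
  1. empty(A) -> (A=0 B=0)
  2. fill(B) -> (A=0 B=12)
Reached target in 2 moves.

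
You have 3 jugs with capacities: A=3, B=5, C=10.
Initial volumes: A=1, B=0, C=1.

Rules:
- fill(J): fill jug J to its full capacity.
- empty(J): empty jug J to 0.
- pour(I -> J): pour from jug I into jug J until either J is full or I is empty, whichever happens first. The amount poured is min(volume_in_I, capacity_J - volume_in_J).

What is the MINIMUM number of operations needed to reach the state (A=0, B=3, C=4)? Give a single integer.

BFS from (A=1, B=0, C=1). One shortest path:
  1. fill(B) -> (A=1 B=5 C=1)
  2. pour(B -> A) -> (A=3 B=3 C=1)
  3. pour(A -> C) -> (A=0 B=3 C=4)
Reached target in 3 moves.

Answer: 3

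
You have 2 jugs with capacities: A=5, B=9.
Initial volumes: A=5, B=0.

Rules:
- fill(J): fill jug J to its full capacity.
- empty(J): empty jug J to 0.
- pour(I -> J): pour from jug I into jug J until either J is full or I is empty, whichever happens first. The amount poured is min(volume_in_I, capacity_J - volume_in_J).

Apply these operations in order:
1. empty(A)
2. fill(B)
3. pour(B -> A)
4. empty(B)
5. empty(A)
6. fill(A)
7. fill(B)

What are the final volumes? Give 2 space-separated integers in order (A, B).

Step 1: empty(A) -> (A=0 B=0)
Step 2: fill(B) -> (A=0 B=9)
Step 3: pour(B -> A) -> (A=5 B=4)
Step 4: empty(B) -> (A=5 B=0)
Step 5: empty(A) -> (A=0 B=0)
Step 6: fill(A) -> (A=5 B=0)
Step 7: fill(B) -> (A=5 B=9)

Answer: 5 9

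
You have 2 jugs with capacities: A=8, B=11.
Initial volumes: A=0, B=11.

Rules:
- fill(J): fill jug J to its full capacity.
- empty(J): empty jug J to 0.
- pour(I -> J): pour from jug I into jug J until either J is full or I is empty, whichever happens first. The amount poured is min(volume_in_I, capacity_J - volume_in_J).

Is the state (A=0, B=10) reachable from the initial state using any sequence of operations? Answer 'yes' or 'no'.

Answer: yes

Derivation:
BFS from (A=0, B=11):
  1. fill(A) -> (A=8 B=11)
  2. empty(B) -> (A=8 B=0)
  3. pour(A -> B) -> (A=0 B=8)
  4. fill(A) -> (A=8 B=8)
  5. pour(A -> B) -> (A=5 B=11)
  6. empty(B) -> (A=5 B=0)
  7. pour(A -> B) -> (A=0 B=5)
  8. fill(A) -> (A=8 B=5)
  9. pour(A -> B) -> (A=2 B=11)
  10. empty(B) -> (A=2 B=0)
  11. pour(A -> B) -> (A=0 B=2)
  12. fill(A) -> (A=8 B=2)
  13. pour(A -> B) -> (A=0 B=10)
Target reached → yes.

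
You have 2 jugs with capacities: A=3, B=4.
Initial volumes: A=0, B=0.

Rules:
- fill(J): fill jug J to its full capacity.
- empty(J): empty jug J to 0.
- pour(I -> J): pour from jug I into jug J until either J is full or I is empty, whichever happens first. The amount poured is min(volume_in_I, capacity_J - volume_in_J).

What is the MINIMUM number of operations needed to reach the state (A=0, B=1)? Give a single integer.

BFS from (A=0, B=0). One shortest path:
  1. fill(B) -> (A=0 B=4)
  2. pour(B -> A) -> (A=3 B=1)
  3. empty(A) -> (A=0 B=1)
Reached target in 3 moves.

Answer: 3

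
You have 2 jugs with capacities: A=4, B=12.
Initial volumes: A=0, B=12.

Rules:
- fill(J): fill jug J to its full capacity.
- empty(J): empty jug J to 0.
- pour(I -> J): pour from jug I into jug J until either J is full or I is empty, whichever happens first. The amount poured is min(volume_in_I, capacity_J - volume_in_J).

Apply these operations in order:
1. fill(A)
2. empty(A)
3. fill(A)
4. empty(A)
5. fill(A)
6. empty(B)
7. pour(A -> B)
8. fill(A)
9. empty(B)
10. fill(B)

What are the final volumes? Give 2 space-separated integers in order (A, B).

Answer: 4 12

Derivation:
Step 1: fill(A) -> (A=4 B=12)
Step 2: empty(A) -> (A=0 B=12)
Step 3: fill(A) -> (A=4 B=12)
Step 4: empty(A) -> (A=0 B=12)
Step 5: fill(A) -> (A=4 B=12)
Step 6: empty(B) -> (A=4 B=0)
Step 7: pour(A -> B) -> (A=0 B=4)
Step 8: fill(A) -> (A=4 B=4)
Step 9: empty(B) -> (A=4 B=0)
Step 10: fill(B) -> (A=4 B=12)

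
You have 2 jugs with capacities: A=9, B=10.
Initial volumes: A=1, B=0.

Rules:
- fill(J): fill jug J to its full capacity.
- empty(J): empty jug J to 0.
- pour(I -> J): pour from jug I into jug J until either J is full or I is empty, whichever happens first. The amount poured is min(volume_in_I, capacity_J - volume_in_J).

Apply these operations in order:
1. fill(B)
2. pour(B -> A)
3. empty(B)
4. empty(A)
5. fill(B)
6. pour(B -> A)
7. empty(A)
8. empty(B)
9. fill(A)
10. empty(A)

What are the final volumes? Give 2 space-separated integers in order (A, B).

Step 1: fill(B) -> (A=1 B=10)
Step 2: pour(B -> A) -> (A=9 B=2)
Step 3: empty(B) -> (A=9 B=0)
Step 4: empty(A) -> (A=0 B=0)
Step 5: fill(B) -> (A=0 B=10)
Step 6: pour(B -> A) -> (A=9 B=1)
Step 7: empty(A) -> (A=0 B=1)
Step 8: empty(B) -> (A=0 B=0)
Step 9: fill(A) -> (A=9 B=0)
Step 10: empty(A) -> (A=0 B=0)

Answer: 0 0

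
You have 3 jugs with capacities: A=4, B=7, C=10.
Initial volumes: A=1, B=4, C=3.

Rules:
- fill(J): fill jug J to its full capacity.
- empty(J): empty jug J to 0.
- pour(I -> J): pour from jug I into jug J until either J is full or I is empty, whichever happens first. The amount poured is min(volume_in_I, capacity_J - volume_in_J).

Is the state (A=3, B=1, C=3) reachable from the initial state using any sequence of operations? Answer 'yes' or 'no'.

Answer: no

Derivation:
BFS explored all 279 reachable states.
Reachable set includes: (0,0,0), (0,0,1), (0,0,2), (0,0,3), (0,0,4), (0,0,5), (0,0,6), (0,0,7), (0,0,8), (0,0,9), (0,0,10), (0,1,0) ...
Target (A=3, B=1, C=3) not in reachable set → no.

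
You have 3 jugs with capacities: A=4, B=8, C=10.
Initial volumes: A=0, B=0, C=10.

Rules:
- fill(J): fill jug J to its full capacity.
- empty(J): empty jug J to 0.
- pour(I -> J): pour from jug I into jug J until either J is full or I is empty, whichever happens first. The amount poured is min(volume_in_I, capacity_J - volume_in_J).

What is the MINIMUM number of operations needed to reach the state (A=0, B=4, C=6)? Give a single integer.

Answer: 2

Derivation:
BFS from (A=0, B=0, C=10). One shortest path:
  1. pour(C -> A) -> (A=4 B=0 C=6)
  2. pour(A -> B) -> (A=0 B=4 C=6)
Reached target in 2 moves.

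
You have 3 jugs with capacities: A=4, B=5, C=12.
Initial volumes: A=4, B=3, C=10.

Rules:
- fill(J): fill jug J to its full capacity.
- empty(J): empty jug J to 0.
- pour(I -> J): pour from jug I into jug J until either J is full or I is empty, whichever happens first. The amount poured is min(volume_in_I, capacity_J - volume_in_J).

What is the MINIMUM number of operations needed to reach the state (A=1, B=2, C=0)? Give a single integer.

BFS from (A=4, B=3, C=10). One shortest path:
  1. empty(C) -> (A=4 B=3 C=0)
  2. pour(A -> B) -> (A=2 B=5 C=0)
  3. pour(A -> C) -> (A=0 B=5 C=2)
  4. pour(B -> A) -> (A=4 B=1 C=2)
  5. empty(A) -> (A=0 B=1 C=2)
  6. pour(B -> A) -> (A=1 B=0 C=2)
  7. pour(C -> B) -> (A=1 B=2 C=0)
Reached target in 7 moves.

Answer: 7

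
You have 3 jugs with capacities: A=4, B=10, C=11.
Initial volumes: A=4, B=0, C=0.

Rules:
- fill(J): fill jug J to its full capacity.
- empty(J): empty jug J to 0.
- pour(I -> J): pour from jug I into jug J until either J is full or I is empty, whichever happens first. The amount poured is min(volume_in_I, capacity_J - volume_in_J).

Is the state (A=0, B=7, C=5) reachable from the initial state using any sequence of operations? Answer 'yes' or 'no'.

Answer: yes

Derivation:
BFS from (A=4, B=0, C=0):
  1. pour(A -> C) -> (A=0 B=0 C=4)
  2. fill(A) -> (A=4 B=0 C=4)
  3. pour(A -> C) -> (A=0 B=0 C=8)
  4. fill(A) -> (A=4 B=0 C=8)
  5. pour(A -> C) -> (A=1 B=0 C=11)
  6. pour(C -> B) -> (A=1 B=10 C=1)
  7. pour(B -> A) -> (A=4 B=7 C=1)
  8. pour(A -> C) -> (A=0 B=7 C=5)
Target reached → yes.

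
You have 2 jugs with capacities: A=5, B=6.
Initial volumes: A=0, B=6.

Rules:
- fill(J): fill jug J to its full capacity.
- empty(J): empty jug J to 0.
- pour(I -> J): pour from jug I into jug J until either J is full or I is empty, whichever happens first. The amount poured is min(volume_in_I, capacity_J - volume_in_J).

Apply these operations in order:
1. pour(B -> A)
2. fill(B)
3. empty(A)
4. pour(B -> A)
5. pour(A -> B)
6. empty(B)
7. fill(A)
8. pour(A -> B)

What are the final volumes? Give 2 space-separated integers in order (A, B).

Answer: 0 5

Derivation:
Step 1: pour(B -> A) -> (A=5 B=1)
Step 2: fill(B) -> (A=5 B=6)
Step 3: empty(A) -> (A=0 B=6)
Step 4: pour(B -> A) -> (A=5 B=1)
Step 5: pour(A -> B) -> (A=0 B=6)
Step 6: empty(B) -> (A=0 B=0)
Step 7: fill(A) -> (A=5 B=0)
Step 8: pour(A -> B) -> (A=0 B=5)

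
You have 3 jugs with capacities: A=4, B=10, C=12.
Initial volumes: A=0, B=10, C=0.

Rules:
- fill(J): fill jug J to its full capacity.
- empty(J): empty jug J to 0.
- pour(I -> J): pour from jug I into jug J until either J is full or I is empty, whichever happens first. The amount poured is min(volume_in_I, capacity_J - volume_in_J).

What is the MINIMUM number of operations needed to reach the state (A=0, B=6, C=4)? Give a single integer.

Answer: 2

Derivation:
BFS from (A=0, B=10, C=0). One shortest path:
  1. pour(B -> A) -> (A=4 B=6 C=0)
  2. pour(A -> C) -> (A=0 B=6 C=4)
Reached target in 2 moves.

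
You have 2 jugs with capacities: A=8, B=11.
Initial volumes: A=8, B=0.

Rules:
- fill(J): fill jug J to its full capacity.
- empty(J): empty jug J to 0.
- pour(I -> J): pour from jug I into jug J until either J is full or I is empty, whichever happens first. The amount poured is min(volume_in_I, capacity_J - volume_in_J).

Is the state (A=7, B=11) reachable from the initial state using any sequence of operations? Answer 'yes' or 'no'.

Answer: yes

Derivation:
BFS from (A=8, B=0):
  1. pour(A -> B) -> (A=0 B=8)
  2. fill(A) -> (A=8 B=8)
  3. pour(A -> B) -> (A=5 B=11)
  4. empty(B) -> (A=5 B=0)
  5. pour(A -> B) -> (A=0 B=5)
  6. fill(A) -> (A=8 B=5)
  7. pour(A -> B) -> (A=2 B=11)
  8. empty(B) -> (A=2 B=0)
  9. pour(A -> B) -> (A=0 B=2)
  10. fill(A) -> (A=8 B=2)
  11. pour(A -> B) -> (A=0 B=10)
  12. fill(A) -> (A=8 B=10)
  13. pour(A -> B) -> (A=7 B=11)
Target reached → yes.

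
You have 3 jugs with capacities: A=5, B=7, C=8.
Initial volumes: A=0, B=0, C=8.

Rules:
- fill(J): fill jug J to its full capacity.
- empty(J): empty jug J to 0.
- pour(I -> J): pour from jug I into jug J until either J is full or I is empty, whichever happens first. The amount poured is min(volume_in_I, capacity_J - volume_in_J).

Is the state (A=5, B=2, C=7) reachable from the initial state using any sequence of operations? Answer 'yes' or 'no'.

Answer: yes

Derivation:
BFS from (A=0, B=0, C=8):
  1. fill(B) -> (A=0 B=7 C=8)
  2. empty(C) -> (A=0 B=7 C=0)
  3. pour(B -> C) -> (A=0 B=0 C=7)
  4. fill(B) -> (A=0 B=7 C=7)
  5. pour(B -> A) -> (A=5 B=2 C=7)
Target reached → yes.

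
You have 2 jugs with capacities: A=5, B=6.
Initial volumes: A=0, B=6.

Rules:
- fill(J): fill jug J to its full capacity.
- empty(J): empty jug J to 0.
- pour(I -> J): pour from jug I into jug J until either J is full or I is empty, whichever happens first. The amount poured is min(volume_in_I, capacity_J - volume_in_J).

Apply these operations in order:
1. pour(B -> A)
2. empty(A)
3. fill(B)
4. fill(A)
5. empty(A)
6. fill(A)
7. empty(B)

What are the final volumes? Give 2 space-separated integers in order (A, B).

Step 1: pour(B -> A) -> (A=5 B=1)
Step 2: empty(A) -> (A=0 B=1)
Step 3: fill(B) -> (A=0 B=6)
Step 4: fill(A) -> (A=5 B=6)
Step 5: empty(A) -> (A=0 B=6)
Step 6: fill(A) -> (A=5 B=6)
Step 7: empty(B) -> (A=5 B=0)

Answer: 5 0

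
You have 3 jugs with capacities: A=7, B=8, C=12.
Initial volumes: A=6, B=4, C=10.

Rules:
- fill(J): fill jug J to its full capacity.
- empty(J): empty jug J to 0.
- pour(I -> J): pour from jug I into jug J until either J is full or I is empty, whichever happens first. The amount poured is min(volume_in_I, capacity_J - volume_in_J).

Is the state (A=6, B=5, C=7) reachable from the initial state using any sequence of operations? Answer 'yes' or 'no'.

BFS explored all 475 reachable states.
Reachable set includes: (0,0,0), (0,0,1), (0,0,2), (0,0,3), (0,0,4), (0,0,5), (0,0,6), (0,0,7), (0,0,8), (0,0,9), (0,0,10), (0,0,11) ...
Target (A=6, B=5, C=7) not in reachable set → no.

Answer: no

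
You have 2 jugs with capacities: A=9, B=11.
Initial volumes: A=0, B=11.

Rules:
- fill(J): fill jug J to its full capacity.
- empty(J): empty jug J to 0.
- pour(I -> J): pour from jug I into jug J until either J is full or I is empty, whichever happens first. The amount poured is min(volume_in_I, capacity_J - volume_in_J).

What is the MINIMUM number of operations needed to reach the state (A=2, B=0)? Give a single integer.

BFS from (A=0, B=11). One shortest path:
  1. pour(B -> A) -> (A=9 B=2)
  2. empty(A) -> (A=0 B=2)
  3. pour(B -> A) -> (A=2 B=0)
Reached target in 3 moves.

Answer: 3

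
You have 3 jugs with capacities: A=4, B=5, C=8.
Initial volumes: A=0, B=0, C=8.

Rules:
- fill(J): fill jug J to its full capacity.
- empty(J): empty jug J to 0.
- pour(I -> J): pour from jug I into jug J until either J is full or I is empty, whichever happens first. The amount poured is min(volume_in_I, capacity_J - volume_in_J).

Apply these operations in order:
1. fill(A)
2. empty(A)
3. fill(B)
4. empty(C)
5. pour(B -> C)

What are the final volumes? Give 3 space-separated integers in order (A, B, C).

Answer: 0 0 5

Derivation:
Step 1: fill(A) -> (A=4 B=0 C=8)
Step 2: empty(A) -> (A=0 B=0 C=8)
Step 3: fill(B) -> (A=0 B=5 C=8)
Step 4: empty(C) -> (A=0 B=5 C=0)
Step 5: pour(B -> C) -> (A=0 B=0 C=5)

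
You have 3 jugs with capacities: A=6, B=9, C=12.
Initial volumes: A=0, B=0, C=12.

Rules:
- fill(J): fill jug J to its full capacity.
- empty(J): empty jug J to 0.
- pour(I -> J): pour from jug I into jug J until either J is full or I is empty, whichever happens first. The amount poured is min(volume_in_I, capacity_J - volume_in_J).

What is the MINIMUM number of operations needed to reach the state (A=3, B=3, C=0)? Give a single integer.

BFS from (A=0, B=0, C=12). One shortest path:
  1. pour(C -> B) -> (A=0 B=9 C=3)
  2. pour(B -> A) -> (A=6 B=3 C=3)
  3. empty(A) -> (A=0 B=3 C=3)
  4. pour(C -> A) -> (A=3 B=3 C=0)
Reached target in 4 moves.

Answer: 4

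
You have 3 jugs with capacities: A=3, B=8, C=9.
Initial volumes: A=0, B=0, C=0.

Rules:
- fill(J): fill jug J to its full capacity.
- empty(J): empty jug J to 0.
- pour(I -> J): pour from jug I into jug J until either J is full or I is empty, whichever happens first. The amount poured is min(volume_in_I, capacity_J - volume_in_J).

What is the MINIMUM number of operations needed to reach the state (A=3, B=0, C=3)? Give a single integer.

Answer: 3

Derivation:
BFS from (A=0, B=0, C=0). One shortest path:
  1. fill(A) -> (A=3 B=0 C=0)
  2. pour(A -> C) -> (A=0 B=0 C=3)
  3. fill(A) -> (A=3 B=0 C=3)
Reached target in 3 moves.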